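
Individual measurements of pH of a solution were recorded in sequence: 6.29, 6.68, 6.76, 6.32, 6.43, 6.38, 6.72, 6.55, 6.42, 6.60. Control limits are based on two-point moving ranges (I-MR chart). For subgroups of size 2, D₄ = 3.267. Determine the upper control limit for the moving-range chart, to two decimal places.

Moving ranges: 0.39, 0.08, 0.44, 0.11, 0.05, 0.34, 0.17, 0.13, 0.18; M̄R̄ = 1.8900 / 9 = 0.2100
UCL_MR = D₄·M̄R̄ = 3.267 × 0.2100 = 0.6861

0.69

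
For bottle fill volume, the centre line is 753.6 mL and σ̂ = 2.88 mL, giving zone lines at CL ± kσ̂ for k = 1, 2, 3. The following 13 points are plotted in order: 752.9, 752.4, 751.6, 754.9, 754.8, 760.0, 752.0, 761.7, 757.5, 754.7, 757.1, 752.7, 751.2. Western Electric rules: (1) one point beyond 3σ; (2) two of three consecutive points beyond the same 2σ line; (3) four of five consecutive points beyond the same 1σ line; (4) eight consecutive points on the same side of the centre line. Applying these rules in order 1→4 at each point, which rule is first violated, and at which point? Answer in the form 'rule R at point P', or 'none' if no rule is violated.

Zone of each point (C = within 1σ̂, B = 1σ̂–2σ̂, A = 2σ̂–3σ̂, * = beyond 3σ̂; sign = side of CL): 1:-C, 2:-C, 3:-C, 4:+C, 5:+C, 6:+A, 7:-C, 8:+A, 9:+B, 10:+C, 11:+B, 12:-C, 13:-C
Rule 2 (two of three consecutive points beyond the same 2σ limit) is satisfied at point 8.

rule 2 at point 8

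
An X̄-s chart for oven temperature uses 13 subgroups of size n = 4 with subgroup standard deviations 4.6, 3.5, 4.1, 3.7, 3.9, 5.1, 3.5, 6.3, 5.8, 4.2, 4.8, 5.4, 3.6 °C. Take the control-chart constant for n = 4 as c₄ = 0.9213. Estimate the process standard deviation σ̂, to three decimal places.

4.884

s̄ = (4.6 + 3.5 + 4.1 + 3.7 + 3.9 + 5.1 + 3.5 + 6.3 + 5.8 + 4.2 + 4.8 + 5.4 + 3.6) / 13 = 4.5000
σ̂ = s̄ / c₄ = 4.5000 / 0.9213 = 4.8844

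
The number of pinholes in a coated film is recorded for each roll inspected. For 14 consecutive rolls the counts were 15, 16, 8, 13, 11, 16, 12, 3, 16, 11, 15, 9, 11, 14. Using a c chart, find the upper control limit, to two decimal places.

c̄ = (15 + 16 + 8 + 13 + 11 + 16 + 12 + 3 + 16 + 11 + 15 + 9 + 11 + 14) / 14 = 170 / 14 = 12.1429
UCL = c̄ + 3√c̄ = 12.1429 + 3 × √12.1429 = 12.1429 + 3 × 3.4847 = 22.5968

22.60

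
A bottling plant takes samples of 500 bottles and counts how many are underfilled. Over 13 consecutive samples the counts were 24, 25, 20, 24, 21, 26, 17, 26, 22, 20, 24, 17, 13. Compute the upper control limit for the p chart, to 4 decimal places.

p̄ = Σdᵢ / (k·n) = 279 / (13 × 500) = 0.04292
UCL = p̄ + 3·√(p̄(1−p̄)/n) = 0.04292 + 3 × √(0.04292×0.95708/500) = 0.04292 + 3 × 0.00906 = 0.07012

0.0701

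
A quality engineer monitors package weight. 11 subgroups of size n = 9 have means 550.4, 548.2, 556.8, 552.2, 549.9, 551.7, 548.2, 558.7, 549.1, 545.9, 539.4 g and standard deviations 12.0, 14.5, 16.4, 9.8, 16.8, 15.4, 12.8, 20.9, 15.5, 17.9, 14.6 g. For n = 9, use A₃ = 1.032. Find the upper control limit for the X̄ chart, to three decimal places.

565.676

X̄̄ = (550.4 + 548.2 + 556.8 + 552.2 + 549.9 + 551.7 + 548.2 + 558.7 + 549.1 + 545.9 + 539.4) / 11 = 550.0455
s̄ = (12.0 + 14.5 + 16.4 + 9.8 + 16.8 + 15.4 + 12.8 + 20.9 + 15.5 + 17.9 + 14.6) / 11 = 15.1455
UCL = X̄̄ + A₃·s̄ = 550.0455 + 1.032 × 15.1455 = 565.6756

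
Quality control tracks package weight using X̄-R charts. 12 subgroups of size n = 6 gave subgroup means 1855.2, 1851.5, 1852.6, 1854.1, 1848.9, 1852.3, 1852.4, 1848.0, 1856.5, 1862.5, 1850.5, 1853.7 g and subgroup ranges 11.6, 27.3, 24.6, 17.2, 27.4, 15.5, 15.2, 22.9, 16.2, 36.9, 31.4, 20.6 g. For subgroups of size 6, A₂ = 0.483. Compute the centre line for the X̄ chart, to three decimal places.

1853.183

X̄̄ = (1855.2 + 1851.5 + 1852.6 + 1854.1 + 1848.9 + 1852.3 + 1852.4 + 1848.0 + 1856.5 + 1862.5 + 1850.5 + 1853.7) / 12 = 22238.2000 / 12 = 1853.1833
CL = X̄̄ = 1853.1833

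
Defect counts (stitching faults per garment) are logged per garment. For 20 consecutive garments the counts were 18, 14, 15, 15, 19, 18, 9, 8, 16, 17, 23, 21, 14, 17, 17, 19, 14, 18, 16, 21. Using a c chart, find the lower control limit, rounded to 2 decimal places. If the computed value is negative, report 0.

c̄ = (18 + 14 + 15 + 15 + 19 + 18 + 9 + 8 + 16 + 17 + 23 + 21 + 14 + 17 + 17 + 19 + 14 + 18 + 16 + 21) / 20 = 329 / 20 = 16.4500
LCL = c̄ − 3√c̄ = 16.4500 − 3 × 4.0559 = 4.2824

4.28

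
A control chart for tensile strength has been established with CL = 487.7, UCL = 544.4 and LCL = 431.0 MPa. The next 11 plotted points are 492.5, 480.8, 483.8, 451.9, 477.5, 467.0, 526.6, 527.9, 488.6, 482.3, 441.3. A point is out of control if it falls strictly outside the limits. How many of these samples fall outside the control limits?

0

All 11 points lie within [431.0, 544.4].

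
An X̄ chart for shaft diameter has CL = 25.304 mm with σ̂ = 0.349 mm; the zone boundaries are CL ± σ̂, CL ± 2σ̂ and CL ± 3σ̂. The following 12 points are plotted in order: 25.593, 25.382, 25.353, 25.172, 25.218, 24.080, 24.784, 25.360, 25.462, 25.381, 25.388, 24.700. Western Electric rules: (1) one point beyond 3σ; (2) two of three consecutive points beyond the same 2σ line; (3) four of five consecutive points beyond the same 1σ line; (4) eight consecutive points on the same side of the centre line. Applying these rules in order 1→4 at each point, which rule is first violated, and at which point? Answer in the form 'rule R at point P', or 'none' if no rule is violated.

rule 1 at point 6

Zone of each point (C = within 1σ̂, B = 1σ̂–2σ̂, A = 2σ̂–3σ̂, * = beyond 3σ̂; sign = side of CL): 1:+C, 2:+C, 3:+C, 4:-C, 5:-C, 6:-*, 7:-B, 8:+C, 9:+C, 10:+C, 11:+C, 12:-B
Rule 1 (one point beyond the 3σ limits) is satisfied at point 6.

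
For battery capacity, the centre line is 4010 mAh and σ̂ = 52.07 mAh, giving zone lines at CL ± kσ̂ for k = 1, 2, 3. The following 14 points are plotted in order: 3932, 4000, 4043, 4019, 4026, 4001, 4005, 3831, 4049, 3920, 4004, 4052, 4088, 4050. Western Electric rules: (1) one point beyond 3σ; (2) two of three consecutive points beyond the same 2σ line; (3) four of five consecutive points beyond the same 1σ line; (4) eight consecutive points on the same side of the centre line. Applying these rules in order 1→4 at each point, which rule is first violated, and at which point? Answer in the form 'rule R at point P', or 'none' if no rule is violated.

Zone of each point (C = within 1σ̂, B = 1σ̂–2σ̂, A = 2σ̂–3σ̂, * = beyond 3σ̂; sign = side of CL): 1:-B, 2:-C, 3:+C, 4:+C, 5:+C, 6:-C, 7:-C, 8:-*, 9:+C, 10:-B, 11:-C, 12:+C, 13:+B, 14:+C
Rule 1 (one point beyond the 3σ limits) is satisfied at point 8.

rule 1 at point 8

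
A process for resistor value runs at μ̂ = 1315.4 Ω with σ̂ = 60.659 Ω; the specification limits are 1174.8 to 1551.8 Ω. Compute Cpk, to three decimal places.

Cpu = (USL − μ̂) / (3σ̂) = (1551.8 − 1315.4) / (3 × 60.659) = 1.2991; Cpl = (μ̂ − LSL) / (3σ̂) = (1315.4 − 1174.8) / (3 × 60.659) = 0.7726; Cpk = min(Cpu, Cpl) = 0.7726

0.773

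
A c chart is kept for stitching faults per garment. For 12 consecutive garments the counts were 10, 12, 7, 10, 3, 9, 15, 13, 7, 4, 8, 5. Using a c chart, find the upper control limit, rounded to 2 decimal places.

c̄ = (10 + 12 + 7 + 10 + 3 + 9 + 15 + 13 + 7 + 4 + 8 + 5) / 12 = 103 / 12 = 8.5833
UCL = c̄ + 3√c̄ = 8.5833 + 3 × √8.5833 = 8.5833 + 3 × 2.9297 = 17.3725

17.37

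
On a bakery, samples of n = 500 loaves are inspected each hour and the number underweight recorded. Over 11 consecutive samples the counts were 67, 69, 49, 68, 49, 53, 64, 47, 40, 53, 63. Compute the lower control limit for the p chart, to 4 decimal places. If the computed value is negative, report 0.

p̄ = Σdᵢ / (k·n) = 622 / (11 × 500) = 0.11309
LCL = p̄ − 3·√(p̄(1−p̄)/n) = 0.11309 − 3 × 0.01416 = 0.07060

0.0706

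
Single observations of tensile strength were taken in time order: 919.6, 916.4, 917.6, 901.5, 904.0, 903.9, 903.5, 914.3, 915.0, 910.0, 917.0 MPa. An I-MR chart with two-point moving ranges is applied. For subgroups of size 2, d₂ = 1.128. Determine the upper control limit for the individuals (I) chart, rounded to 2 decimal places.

X̄ = (919.6 + 916.4 + 917.6 + 901.5 + 904.0 + 903.9 + 903.5 + 914.3 + 915.0 + 910.0 + 917.0) / 11 = 911.1636
Moving ranges: 3.2, 1.2, 16.1, 2.5, 0.1, 0.4, 10.8, 0.7, 5.0, 7.0; M̄R̄ = 47.0000 / 10 = 4.7000
UCL = X̄ + 3·M̄R̄/d₂ = 911.1636 + 3 × 4.7000 / 1.128 = 923.6636

923.66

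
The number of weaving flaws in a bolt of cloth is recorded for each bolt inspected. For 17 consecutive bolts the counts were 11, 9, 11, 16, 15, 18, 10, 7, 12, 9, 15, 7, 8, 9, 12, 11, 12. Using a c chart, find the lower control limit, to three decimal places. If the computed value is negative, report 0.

1.212

c̄ = (11 + 9 + 11 + 16 + 15 + 18 + 10 + 7 + 12 + 9 + 15 + 7 + 8 + 9 + 12 + 11 + 12) / 17 = 192 / 17 = 11.2941
LCL = c̄ − 3√c̄ = 11.2941 − 3 × 3.3607 = 1.2121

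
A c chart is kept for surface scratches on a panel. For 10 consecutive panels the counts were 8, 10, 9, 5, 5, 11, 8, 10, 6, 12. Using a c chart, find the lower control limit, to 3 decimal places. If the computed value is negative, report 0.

c̄ = (8 + 10 + 9 + 5 + 5 + 11 + 8 + 10 + 6 + 12) / 10 = 84 / 10 = 8.4000
LCL = c̄ − 3√c̄ = 8.4000 − 3 × 2.8983 = -0.2948 → 0 (cannot be negative)

0.000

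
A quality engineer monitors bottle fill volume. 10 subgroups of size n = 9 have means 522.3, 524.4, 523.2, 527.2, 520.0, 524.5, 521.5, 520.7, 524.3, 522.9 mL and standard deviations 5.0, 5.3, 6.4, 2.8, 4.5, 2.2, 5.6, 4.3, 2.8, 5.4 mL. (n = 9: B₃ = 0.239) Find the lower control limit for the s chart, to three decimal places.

1.059

s̄ = (5.0 + 5.3 + 6.4 + 2.8 + 4.5 + 2.2 + 5.6 + 4.3 + 2.8 + 5.4) / 10 = 4.4300
LCL_s = B₃·s̄ = 0.239 × 4.4300 = 1.0588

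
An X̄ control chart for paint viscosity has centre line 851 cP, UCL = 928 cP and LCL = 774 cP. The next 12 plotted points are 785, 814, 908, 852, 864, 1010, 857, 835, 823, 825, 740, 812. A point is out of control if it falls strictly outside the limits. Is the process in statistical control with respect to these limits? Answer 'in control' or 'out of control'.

Compare each point to [774, 928]: sample 6 = 1010 > UCL; sample 11 = 740 < LCL.

out of control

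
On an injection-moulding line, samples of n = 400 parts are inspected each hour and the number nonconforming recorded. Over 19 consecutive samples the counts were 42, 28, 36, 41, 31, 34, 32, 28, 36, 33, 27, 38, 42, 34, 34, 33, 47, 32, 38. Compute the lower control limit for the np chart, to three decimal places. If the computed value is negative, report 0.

p̄ = Σdᵢ / (k·n) = 666 / (19 × 400) = 0.08763
LCL = np̄ − 3·√(np̄(1−p̄)) = 35.0526 − 3 × 5.6552 = 18.0871

18.087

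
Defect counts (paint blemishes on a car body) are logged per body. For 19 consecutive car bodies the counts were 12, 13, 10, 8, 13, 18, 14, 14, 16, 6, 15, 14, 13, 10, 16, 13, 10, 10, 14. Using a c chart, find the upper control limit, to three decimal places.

23.219

c̄ = (12 + 13 + 10 + 8 + 13 + 18 + 14 + 14 + 16 + 6 + 15 + 14 + 13 + 10 + 16 + 13 + 10 + 10 + 14) / 19 = 239 / 19 = 12.5789
UCL = c̄ + 3√c̄ = 12.5789 + 3 × √12.5789 = 12.5789 + 3 × 3.5467 = 23.2190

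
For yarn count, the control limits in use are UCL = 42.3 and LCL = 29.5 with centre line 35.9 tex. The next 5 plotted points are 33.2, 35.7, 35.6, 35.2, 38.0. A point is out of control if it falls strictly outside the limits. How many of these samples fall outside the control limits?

0

All 5 points lie within [29.5, 42.3].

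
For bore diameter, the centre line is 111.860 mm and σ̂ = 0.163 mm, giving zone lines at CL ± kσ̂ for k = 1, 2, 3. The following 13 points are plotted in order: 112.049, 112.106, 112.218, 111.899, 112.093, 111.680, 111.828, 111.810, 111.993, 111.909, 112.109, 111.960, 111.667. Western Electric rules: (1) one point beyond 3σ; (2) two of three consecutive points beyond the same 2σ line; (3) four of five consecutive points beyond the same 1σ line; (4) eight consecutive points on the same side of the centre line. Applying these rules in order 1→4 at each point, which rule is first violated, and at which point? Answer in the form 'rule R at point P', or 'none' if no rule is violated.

Zone of each point (C = within 1σ̂, B = 1σ̂–2σ̂, A = 2σ̂–3σ̂, * = beyond 3σ̂; sign = side of CL): 1:+B, 2:+B, 3:+A, 4:+C, 5:+B, 6:-B, 7:-C, 8:-C, 9:+C, 10:+C, 11:+B, 12:+C, 13:-B
Rule 3 (four of five consecutive points beyond the same 1σ limit) is satisfied at point 5.

rule 3 at point 5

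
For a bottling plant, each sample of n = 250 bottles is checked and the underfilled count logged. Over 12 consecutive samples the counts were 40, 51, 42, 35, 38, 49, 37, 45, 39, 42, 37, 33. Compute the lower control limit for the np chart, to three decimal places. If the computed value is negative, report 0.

23.161

p̄ = Σdᵢ / (k·n) = 488 / (12 × 250) = 0.16267
LCL = np̄ − 3·√(np̄(1−p̄)) = 40.6667 − 3 × 5.8354 = 23.1606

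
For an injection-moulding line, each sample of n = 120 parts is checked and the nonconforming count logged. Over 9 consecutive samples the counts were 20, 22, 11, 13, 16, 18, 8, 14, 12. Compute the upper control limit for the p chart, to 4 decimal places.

0.2144

p̄ = Σdᵢ / (k·n) = 134 / (9 × 120) = 0.12407
UCL = p̄ + 3·√(p̄(1−p̄)/n) = 0.12407 + 3 × √(0.12407×0.87593/120) = 0.12407 + 3 × 0.03009 = 0.21436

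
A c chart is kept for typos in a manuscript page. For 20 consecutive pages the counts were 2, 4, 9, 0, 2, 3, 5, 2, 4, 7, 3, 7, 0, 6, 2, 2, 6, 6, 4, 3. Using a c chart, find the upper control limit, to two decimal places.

c̄ = (2 + 4 + 9 + 0 + 2 + 3 + 5 + 2 + 4 + 7 + 3 + 7 + 0 + 6 + 2 + 2 + 6 + 6 + 4 + 3) / 20 = 77 / 20 = 3.8500
UCL = c̄ + 3√c̄ = 3.8500 + 3 × √3.8500 = 3.8500 + 3 × 1.9621 = 9.7364

9.74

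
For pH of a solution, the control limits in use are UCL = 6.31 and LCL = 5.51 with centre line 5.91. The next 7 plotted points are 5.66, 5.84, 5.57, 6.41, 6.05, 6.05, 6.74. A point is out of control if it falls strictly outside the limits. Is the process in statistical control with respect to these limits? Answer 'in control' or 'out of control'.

out of control

Compare each point to [5.51, 6.31]: sample 4 = 6.41 > UCL; sample 7 = 6.74 > UCL.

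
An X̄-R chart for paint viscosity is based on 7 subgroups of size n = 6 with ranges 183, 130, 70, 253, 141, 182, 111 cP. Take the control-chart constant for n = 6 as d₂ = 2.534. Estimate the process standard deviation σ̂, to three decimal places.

60.322

R̄ = (183 + 130 + 70 + 253 + 141 + 182 + 111) / 7 = 152.8571
σ̂ = R̄ / d₂ = 152.8571 / 2.534 = 60.3225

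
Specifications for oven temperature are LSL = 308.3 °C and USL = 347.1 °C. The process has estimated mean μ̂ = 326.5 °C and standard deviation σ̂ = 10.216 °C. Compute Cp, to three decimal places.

0.633

Cp = (USL − LSL) / (6σ̂) = (347.1 − 308.3) / (6 × 10.216) = 38.8000 / 61.2960 = 0.6330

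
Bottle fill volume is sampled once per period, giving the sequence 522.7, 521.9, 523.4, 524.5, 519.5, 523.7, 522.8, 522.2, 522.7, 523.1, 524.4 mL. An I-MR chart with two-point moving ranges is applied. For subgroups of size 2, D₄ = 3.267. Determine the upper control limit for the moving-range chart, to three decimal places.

5.325

Moving ranges: 0.8, 1.5, 1.1, 5.0, 4.2, 0.9, 0.6, 0.5, 0.4, 1.3; M̄R̄ = 16.3000 / 10 = 1.6300
UCL_MR = D₄·M̄R̄ = 3.267 × 1.6300 = 5.3252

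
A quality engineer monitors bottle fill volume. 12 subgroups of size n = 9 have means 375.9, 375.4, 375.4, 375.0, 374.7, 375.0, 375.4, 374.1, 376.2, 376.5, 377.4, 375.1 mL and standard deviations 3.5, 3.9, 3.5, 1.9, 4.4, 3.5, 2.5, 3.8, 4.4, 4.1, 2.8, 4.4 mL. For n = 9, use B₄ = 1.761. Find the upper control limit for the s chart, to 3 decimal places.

s̄ = (3.5 + 3.9 + 3.5 + 1.9 + 4.4 + 3.5 + 2.5 + 3.8 + 4.4 + 4.1 + 2.8 + 4.4) / 12 = 3.5583
UCL_s = B₄·s̄ = 1.761 × 3.5583 = 6.2662

6.266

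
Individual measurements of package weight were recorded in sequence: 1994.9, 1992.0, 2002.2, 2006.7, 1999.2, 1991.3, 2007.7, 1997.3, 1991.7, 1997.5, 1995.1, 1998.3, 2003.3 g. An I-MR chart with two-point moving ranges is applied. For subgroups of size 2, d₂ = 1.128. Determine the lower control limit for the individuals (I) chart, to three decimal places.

X̄ = (1994.9 + 1992.0 + 2002.2 + 2006.7 + 1999.2 + 1991.3 + 2007.7 + 1997.3 + 1991.7 + 1997.5 + 1995.1 + 1998.3 + 2003.3) / 13 = 1998.2462
Moving ranges: 2.9, 10.2, 4.5, 7.5, 7.9, 16.4, 10.4, 5.6, 5.8, 2.4, 3.2, 5.0; M̄R̄ = 81.8000 / 12 = 6.8167
LCL = X̄ − 3·M̄R̄/d₂ = 1998.2462 − 3 × 6.8167 / 1.128 = 1980.1167

1980.117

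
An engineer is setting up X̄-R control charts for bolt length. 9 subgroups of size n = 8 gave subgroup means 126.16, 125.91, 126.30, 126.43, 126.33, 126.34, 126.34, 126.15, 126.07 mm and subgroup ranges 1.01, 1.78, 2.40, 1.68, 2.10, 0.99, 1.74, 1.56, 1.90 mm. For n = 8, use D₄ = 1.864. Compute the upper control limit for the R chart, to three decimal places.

R̄ = (1.01 + 1.78 + 2.40 + 1.68 + 2.10 + 0.99 + 1.74 + 1.56 + 1.90) / 9 = 15.1600 / 9 = 1.6844
UCL_R = D₄·R̄ = 1.864 × 1.6844 = 3.1398

3.140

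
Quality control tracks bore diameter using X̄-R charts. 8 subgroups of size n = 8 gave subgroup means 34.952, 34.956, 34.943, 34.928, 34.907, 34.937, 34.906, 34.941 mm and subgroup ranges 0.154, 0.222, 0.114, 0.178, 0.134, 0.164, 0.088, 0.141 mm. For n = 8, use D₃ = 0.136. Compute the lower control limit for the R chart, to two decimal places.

R̄ = (0.154 + 0.222 + 0.114 + 0.178 + 0.134 + 0.164 + 0.088 + 0.141) / 8 = 1.1950 / 8 = 0.1494
LCL_R = D₃·R̄ = 0.136 × 0.1494 = 0.0203

0.02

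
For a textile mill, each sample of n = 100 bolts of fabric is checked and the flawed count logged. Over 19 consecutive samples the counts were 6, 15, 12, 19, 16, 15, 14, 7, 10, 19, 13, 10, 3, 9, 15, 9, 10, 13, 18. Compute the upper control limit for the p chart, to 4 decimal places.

p̄ = Σdᵢ / (k·n) = 233 / (19 × 100) = 0.12263
UCL = p̄ + 3·√(p̄(1−p̄)/n) = 0.12263 + 3 × √(0.12263×0.87737/100) = 0.12263 + 3 × 0.03280 = 0.22104

0.2210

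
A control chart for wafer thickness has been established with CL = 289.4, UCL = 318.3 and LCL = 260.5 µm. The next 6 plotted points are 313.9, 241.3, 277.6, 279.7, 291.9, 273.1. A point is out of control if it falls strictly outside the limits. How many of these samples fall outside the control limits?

1

Compare each point to [260.5, 318.3]: sample 2 = 241.3 < LCL.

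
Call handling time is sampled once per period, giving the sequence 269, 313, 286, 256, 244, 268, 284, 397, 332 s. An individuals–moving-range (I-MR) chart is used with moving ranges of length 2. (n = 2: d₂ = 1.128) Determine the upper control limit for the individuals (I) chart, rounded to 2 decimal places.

404.37

X̄ = (269 + 313 + 286 + 256 + 244 + 268 + 284 + 397 + 332) / 9 = 294.3333
Moving ranges: 44, 27, 30, 12, 24, 16, 113, 65; M̄R̄ = 331.0000 / 8 = 41.3750
UCL = X̄ + 3·M̄R̄/d₂ = 294.3333 + 3 × 41.3750 / 1.128 = 404.3732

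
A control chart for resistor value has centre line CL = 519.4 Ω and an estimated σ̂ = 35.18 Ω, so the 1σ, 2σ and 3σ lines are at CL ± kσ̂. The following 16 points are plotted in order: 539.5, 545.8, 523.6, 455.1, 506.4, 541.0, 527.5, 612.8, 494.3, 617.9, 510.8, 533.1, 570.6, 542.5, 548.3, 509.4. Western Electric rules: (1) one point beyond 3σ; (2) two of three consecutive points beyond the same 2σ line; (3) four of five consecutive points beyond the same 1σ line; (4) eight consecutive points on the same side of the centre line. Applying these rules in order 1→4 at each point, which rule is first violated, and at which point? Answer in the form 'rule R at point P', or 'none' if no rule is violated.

Zone of each point (C = within 1σ̂, B = 1σ̂–2σ̂, A = 2σ̂–3σ̂, * = beyond 3σ̂; sign = side of CL): 1:+C, 2:+C, 3:+C, 4:-B, 5:-C, 6:+C, 7:+C, 8:+A, 9:-C, 10:+A, 11:-C, 12:+C, 13:+B, 14:+C, 15:+C, 16:-C
Rule 2 (two of three consecutive points beyond the same 2σ limit) is satisfied at point 10.

rule 2 at point 10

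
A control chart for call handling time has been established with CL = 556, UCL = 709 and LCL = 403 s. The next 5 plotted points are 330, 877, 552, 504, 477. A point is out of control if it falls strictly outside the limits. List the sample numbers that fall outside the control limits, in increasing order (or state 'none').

1, 2

Compare each point to [403, 709]: sample 1 = 330 < LCL; sample 2 = 877 > UCL.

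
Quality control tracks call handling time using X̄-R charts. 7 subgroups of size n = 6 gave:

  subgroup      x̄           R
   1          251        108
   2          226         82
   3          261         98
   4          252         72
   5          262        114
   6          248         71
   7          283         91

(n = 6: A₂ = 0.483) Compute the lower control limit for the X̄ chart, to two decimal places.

210.83

X̄̄ = (251 + 226 + 261 + 252 + 262 + 248 + 283) / 7 = 1783.0000 / 7 = 254.7143
R̄ = (108 + 82 + 98 + 72 + 114 + 71 + 91) / 7 = 636.0000 / 7 = 90.8571
LCL = X̄̄ − A₂·R̄ = 254.7143 − 0.483 × 90.8571 = 210.8303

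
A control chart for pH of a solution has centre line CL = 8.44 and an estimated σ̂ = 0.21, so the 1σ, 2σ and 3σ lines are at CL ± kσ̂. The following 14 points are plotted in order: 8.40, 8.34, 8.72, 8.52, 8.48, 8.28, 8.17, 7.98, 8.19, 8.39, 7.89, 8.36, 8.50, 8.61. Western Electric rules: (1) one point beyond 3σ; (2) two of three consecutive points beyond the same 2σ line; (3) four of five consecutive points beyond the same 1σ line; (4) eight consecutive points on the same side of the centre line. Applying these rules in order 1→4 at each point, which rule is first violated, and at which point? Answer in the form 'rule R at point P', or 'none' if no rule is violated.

Zone of each point (C = within 1σ̂, B = 1σ̂–2σ̂, A = 2σ̂–3σ̂, * = beyond 3σ̂; sign = side of CL): 1:-C, 2:-C, 3:+B, 4:+C, 5:+C, 6:-C, 7:-B, 8:-A, 9:-B, 10:-C, 11:-A, 12:-C, 13:+C, 14:+C
Rule 3 (four of five consecutive points beyond the same 1σ limit) is satisfied at point 11.

rule 3 at point 11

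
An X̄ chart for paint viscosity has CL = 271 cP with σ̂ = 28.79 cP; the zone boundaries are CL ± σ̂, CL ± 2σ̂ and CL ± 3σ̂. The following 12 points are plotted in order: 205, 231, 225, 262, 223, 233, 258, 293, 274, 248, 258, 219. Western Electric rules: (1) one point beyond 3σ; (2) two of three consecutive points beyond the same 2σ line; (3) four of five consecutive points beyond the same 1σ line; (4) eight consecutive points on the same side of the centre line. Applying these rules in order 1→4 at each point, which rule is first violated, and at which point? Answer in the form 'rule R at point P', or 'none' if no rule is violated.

Zone of each point (C = within 1σ̂, B = 1σ̂–2σ̂, A = 2σ̂–3σ̂, * = beyond 3σ̂; sign = side of CL): 1:-A, 2:-B, 3:-B, 4:-C, 5:-B, 6:-B, 7:-C, 8:+C, 9:+C, 10:-C, 11:-C, 12:-B
Rule 3 (four of five consecutive points beyond the same 1σ limit) is satisfied at point 5.

rule 3 at point 5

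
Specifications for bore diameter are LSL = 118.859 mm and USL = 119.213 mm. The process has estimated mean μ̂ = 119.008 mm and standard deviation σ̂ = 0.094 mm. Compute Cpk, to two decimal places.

Cpu = (USL − μ̂) / (3σ̂) = (119.213 − 119.008) / (3 × 0.094) = 0.7270; Cpl = (μ̂ − LSL) / (3σ̂) = (119.008 − 118.859) / (3 × 0.094) = 0.5284; Cpk = min(Cpu, Cpl) = 0.5284

0.53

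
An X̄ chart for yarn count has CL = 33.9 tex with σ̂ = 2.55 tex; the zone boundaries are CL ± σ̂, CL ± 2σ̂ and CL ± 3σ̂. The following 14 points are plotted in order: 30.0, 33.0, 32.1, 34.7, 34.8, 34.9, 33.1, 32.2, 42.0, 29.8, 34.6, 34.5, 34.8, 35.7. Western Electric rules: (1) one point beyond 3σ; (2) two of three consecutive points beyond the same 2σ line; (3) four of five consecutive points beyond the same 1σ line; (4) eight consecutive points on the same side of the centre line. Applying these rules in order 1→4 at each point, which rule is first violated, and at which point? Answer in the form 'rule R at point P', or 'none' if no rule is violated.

rule 1 at point 9

Zone of each point (C = within 1σ̂, B = 1σ̂–2σ̂, A = 2σ̂–3σ̂, * = beyond 3σ̂; sign = side of CL): 1:-B, 2:-C, 3:-C, 4:+C, 5:+C, 6:+C, 7:-C, 8:-C, 9:+*, 10:-B, 11:+C, 12:+C, 13:+C, 14:+C
Rule 1 (one point beyond the 3σ limits) is satisfied at point 9.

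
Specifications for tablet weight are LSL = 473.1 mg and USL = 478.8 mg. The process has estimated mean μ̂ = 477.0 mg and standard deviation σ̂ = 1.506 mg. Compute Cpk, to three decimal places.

Cpu = (USL − μ̂) / (3σ̂) = (478.8 − 477.0) / (3 × 1.506) = 0.3984; Cpl = (μ̂ − LSL) / (3σ̂) = (477.0 − 473.1) / (3 × 1.506) = 0.8632; Cpk = min(Cpu, Cpl) = 0.3984

0.398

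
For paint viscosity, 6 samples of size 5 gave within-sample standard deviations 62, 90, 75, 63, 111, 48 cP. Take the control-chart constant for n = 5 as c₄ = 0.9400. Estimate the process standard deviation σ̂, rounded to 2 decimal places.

s̄ = (62 + 90 + 75 + 63 + 111 + 48) / 6 = 74.8333
σ̂ = s̄ / c₄ = 74.8333 / 0.9400 = 79.6099

79.61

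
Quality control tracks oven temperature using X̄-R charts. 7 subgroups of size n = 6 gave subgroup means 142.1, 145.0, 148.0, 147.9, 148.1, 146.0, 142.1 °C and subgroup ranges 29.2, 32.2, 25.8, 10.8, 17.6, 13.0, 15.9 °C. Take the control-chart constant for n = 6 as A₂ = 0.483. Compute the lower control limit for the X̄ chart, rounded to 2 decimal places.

X̄̄ = (142.1 + 145.0 + 148.0 + 147.9 + 148.1 + 146.0 + 142.1) / 7 = 1019.2000 / 7 = 145.6000
R̄ = (29.2 + 32.2 + 25.8 + 10.8 + 17.6 + 13.0 + 15.9) / 7 = 144.5000 / 7 = 20.6429
LCL = X̄̄ − A₂·R̄ = 145.6000 − 0.483 × 20.6429 = 135.6295

135.63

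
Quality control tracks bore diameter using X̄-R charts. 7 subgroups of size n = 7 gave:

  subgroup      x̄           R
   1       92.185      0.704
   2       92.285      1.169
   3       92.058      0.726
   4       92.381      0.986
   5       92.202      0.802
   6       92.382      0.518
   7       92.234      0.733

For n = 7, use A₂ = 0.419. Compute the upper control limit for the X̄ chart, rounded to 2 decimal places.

X̄̄ = (92.185 + 92.285 + 92.058 + 92.381 + 92.202 + 92.382 + 92.234) / 7 = 645.7270 / 7 = 92.2467
R̄ = (0.704 + 1.169 + 0.726 + 0.986 + 0.802 + 0.518 + 0.733) / 7 = 5.6380 / 7 = 0.8054
UCL = X̄̄ + A₂·R̄ = 92.2467 + 0.419 × 0.8054 = 92.5842

92.58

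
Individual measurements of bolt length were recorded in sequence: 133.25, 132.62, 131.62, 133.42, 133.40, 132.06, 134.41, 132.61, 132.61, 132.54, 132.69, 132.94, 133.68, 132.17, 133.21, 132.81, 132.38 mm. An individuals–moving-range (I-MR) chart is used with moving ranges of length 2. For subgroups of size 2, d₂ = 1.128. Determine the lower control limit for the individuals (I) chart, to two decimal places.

X̄ = (133.25 + 132.62 + 131.62 + 133.42 + 133.40 + 132.06 + 134.41 + 132.61 + 132.61 + 132.54 + 132.69 + 132.94 + 133.68 + 132.17 + 133.21 + 132.81 + 132.38) / 17 = 132.8482
Moving ranges: 0.63, 1.00, 1.80, 0.02, 1.34, 2.35, 1.80, 0.00, 0.07, 0.15, 0.25, 0.74, 1.51, 1.04, 0.40, 0.43; M̄R̄ = 13.5300 / 16 = 0.8456
LCL = X̄ − 3·M̄R̄/d₂ = 132.8482 − 3 × 0.8456 / 1.128 = 130.5992

130.60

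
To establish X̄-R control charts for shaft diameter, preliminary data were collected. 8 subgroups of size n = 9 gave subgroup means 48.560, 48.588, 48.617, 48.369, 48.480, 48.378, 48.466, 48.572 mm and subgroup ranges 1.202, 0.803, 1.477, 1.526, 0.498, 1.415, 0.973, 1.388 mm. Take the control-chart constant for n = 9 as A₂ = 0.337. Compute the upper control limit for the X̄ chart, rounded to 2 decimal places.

X̄̄ = (48.560 + 48.588 + 48.617 + 48.369 + 48.480 + 48.378 + 48.466 + 48.572) / 8 = 388.0300 / 8 = 48.5037
R̄ = (1.202 + 0.803 + 1.477 + 1.526 + 0.498 + 1.415 + 0.973 + 1.388) / 8 = 9.2820 / 8 = 1.1603
UCL = X̄̄ + A₂·R̄ = 48.5037 + 0.337 × 1.1603 = 48.8948

48.89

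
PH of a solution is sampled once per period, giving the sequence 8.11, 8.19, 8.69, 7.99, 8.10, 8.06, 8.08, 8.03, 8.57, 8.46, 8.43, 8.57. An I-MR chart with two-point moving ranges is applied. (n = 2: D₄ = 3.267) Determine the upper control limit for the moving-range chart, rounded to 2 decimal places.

0.69

Moving ranges: 0.08, 0.50, 0.70, 0.11, 0.04, 0.02, 0.05, 0.54, 0.11, 0.03, 0.14; M̄R̄ = 2.3200 / 11 = 0.2109
UCL_MR = D₄·M̄R̄ = 3.267 × 0.2109 = 0.6890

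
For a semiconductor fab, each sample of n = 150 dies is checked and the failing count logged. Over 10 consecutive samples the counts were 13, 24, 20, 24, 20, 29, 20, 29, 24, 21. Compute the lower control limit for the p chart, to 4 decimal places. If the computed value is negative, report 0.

0.0620

p̄ = Σdᵢ / (k·n) = 224 / (10 × 150) = 0.14933
LCL = p̄ − 3·√(p̄(1−p̄)/n) = 0.14933 − 3 × 0.02910 = 0.06203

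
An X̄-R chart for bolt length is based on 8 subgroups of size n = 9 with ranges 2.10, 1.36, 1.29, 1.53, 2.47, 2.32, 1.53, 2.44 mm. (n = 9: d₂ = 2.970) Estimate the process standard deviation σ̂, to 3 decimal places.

R̄ = (2.10 + 1.36 + 1.29 + 1.53 + 2.47 + 2.32 + 1.53 + 2.44) / 8 = 1.8800
σ̂ = R̄ / d₂ = 1.8800 / 2.970 = 0.6330

0.633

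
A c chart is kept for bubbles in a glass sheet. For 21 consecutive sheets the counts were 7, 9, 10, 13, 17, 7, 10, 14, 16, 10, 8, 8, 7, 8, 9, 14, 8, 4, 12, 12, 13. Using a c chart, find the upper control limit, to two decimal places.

19.91

c̄ = (7 + 9 + 10 + 13 + 17 + 7 + 10 + 14 + 16 + 10 + 8 + 8 + 7 + 8 + 9 + 14 + 8 + 4 + 12 + 12 + 13) / 21 = 216 / 21 = 10.2857
UCL = c̄ + 3√c̄ = 10.2857 + 3 × √10.2857 = 10.2857 + 3 × 3.2071 = 19.9071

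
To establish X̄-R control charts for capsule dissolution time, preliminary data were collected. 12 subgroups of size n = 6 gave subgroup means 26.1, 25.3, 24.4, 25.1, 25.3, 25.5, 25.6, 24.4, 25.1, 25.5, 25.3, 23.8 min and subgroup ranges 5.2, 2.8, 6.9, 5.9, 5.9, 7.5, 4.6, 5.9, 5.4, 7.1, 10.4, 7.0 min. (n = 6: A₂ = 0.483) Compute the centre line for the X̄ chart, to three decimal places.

25.117

X̄̄ = (26.1 + 25.3 + 24.4 + 25.1 + 25.3 + 25.5 + 25.6 + 24.4 + 25.1 + 25.5 + 25.3 + 23.8) / 12 = 301.4000 / 12 = 25.1167
CL = X̄̄ = 25.1167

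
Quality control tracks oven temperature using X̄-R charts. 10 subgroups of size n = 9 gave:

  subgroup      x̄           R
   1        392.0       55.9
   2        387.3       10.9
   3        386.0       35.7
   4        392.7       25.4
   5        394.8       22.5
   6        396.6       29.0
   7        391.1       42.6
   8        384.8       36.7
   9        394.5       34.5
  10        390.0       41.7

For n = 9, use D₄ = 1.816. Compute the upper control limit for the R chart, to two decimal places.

60.82

R̄ = (55.9 + 10.9 + 35.7 + 25.4 + 22.5 + 29.0 + 42.6 + 36.7 + 34.5 + 41.7) / 10 = 334.9000 / 10 = 33.4900
UCL_R = D₄·R̄ = 1.816 × 33.4900 = 60.8178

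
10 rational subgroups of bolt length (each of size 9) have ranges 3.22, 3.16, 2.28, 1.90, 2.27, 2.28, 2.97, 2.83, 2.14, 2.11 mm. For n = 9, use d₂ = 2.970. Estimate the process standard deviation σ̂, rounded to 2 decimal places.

0.85

R̄ = (3.22 + 3.16 + 2.28 + 1.90 + 2.27 + 2.28 + 2.97 + 2.83 + 2.14 + 2.11) / 10 = 2.5160
σ̂ = R̄ / d₂ = 2.5160 / 2.970 = 0.8471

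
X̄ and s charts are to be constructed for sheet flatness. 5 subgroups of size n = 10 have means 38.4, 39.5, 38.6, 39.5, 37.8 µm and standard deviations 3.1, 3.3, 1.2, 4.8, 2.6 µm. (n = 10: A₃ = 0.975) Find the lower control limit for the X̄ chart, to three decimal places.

X̄̄ = (38.4 + 39.5 + 38.6 + 39.5 + 37.8) / 5 = 38.7600
s̄ = (3.1 + 3.3 + 1.2 + 4.8 + 2.6) / 5 = 3.0000
LCL = X̄̄ − A₃·s̄ = 38.7600 − 0.975 × 3.0000 = 35.8350

35.835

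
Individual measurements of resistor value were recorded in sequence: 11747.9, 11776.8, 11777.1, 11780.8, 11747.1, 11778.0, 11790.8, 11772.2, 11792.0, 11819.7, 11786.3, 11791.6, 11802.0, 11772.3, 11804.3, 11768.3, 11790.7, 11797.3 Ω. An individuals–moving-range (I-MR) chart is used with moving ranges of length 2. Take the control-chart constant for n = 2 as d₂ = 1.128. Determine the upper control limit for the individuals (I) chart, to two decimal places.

11838.17

X̄ = (11747.9 + 11776.8 + 11777.1 + 11780.8 + 11747.1 + 11778.0 + 11790.8 + 11772.2 + 11792.0 + 11819.7 + 11786.3 + 11791.6 + 11802.0 + 11772.3 + 11804.3 + 11768.3 + 11790.7 + 11797.3) / 18 = 11783.0667
Moving ranges: 28.9, 0.3, 3.7, 33.7, 30.9, 12.8, 18.6, 19.8, 27.7, 33.4, 5.3, 10.4, 29.7, 32.0, 36.0, 22.4, 6.6; M̄R̄ = 352.2000 / 17 = 20.7176
UCL = X̄ + 3·M̄R̄/d₂ = 11783.0667 + 3 × 20.7176 / 1.128 = 11838.1668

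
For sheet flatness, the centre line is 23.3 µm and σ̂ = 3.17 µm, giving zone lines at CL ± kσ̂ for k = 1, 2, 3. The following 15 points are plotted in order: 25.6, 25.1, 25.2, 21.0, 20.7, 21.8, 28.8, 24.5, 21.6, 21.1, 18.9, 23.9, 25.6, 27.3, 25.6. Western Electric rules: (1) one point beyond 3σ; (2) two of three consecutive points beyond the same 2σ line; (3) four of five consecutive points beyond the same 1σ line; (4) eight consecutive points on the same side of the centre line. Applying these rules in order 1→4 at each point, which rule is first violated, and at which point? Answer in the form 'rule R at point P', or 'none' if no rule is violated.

Zone of each point (C = within 1σ̂, B = 1σ̂–2σ̂, A = 2σ̂–3σ̂, * = beyond 3σ̂; sign = side of CL): 1:+C, 2:+C, 3:+C, 4:-C, 5:-C, 6:-C, 7:+B, 8:+C, 9:-C, 10:-C, 11:-B, 12:+C, 13:+C, 14:+B, 15:+C
No rule fires across all 15 points.

none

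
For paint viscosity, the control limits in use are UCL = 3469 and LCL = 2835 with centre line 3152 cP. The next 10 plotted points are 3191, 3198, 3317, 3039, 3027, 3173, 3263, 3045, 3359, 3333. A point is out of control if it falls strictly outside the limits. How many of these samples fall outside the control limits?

0

All 10 points lie within [2835, 3469].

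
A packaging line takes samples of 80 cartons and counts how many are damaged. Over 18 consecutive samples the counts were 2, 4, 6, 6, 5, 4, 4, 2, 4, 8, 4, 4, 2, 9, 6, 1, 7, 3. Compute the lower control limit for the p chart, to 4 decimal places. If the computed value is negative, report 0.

0.0000

p̄ = Σdᵢ / (k·n) = 81 / (18 × 80) = 0.05625
LCL = p̄ − 3·√(p̄(1−p̄)/n) = 0.05625 − 3 × 0.02576 = -0.02103 → 0 (negative, so LCL = 0)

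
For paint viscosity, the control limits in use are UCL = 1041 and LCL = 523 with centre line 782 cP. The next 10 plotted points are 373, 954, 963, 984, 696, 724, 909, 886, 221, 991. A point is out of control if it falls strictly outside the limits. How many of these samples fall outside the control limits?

Compare each point to [523, 1041]: sample 1 = 373 < LCL; sample 9 = 221 < LCL.

2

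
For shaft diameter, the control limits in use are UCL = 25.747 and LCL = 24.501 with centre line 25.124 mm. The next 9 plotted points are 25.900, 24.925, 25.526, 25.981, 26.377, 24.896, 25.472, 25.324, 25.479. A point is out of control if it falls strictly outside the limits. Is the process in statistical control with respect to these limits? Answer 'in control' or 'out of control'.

out of control

Compare each point to [24.501, 25.747]: sample 1 = 25.900 > UCL; sample 4 = 25.981 > UCL; sample 5 = 26.377 > UCL.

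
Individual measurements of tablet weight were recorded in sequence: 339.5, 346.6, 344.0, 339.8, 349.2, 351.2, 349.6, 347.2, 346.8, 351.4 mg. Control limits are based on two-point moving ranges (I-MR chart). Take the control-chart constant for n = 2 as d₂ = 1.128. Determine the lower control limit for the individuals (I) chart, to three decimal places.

X̄ = (339.5 + 346.6 + 344.0 + 339.8 + 349.2 + 351.2 + 349.6 + 347.2 + 346.8 + 351.4) / 10 = 346.5300
Moving ranges: 7.1, 2.6, 4.2, 9.4, 2.0, 1.6, 2.4, 0.4, 4.6; M̄R̄ = 34.3000 / 9 = 3.8111
LCL = X̄ − 3·M̄R̄/d₂ = 346.5300 − 3 × 3.8111 / 1.128 = 336.3941

336.394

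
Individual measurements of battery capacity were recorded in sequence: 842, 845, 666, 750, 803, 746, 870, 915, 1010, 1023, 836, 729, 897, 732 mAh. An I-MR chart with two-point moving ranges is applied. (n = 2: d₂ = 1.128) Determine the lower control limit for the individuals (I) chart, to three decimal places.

571.277

X̄ = (842 + 845 + 666 + 750 + 803 + 746 + 870 + 915 + 1010 + 1023 + 836 + 729 + 897 + 732) / 14 = 833.1429
Moving ranges: 3, 179, 84, 53, 57, 124, 45, 95, 13, 187, 107, 168, 165; M̄R̄ = 1280.0000 / 13 = 98.4615
LCL = X̄ − 3·M̄R̄/d₂ = 833.1429 − 3 × 98.4615 / 1.128 = 571.2771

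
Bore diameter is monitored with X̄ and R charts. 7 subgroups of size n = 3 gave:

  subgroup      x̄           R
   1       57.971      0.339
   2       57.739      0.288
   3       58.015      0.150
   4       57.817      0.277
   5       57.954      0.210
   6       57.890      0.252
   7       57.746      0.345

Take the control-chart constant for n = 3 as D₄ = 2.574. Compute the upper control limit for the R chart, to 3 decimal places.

R̄ = (0.339 + 0.288 + 0.150 + 0.277 + 0.210 + 0.252 + 0.345) / 7 = 1.8610 / 7 = 0.2659
UCL_R = D₄·R̄ = 2.574 × 0.2659 = 0.6843

0.684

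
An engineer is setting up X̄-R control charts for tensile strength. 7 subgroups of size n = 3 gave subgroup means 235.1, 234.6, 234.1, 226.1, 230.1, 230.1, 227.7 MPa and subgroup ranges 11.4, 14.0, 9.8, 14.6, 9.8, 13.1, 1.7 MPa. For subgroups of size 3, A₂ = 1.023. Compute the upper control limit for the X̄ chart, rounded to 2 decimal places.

241.99

X̄̄ = (235.1 + 234.6 + 234.1 + 226.1 + 230.1 + 230.1 + 227.7) / 7 = 1617.8000 / 7 = 231.1143
R̄ = (11.4 + 14.0 + 9.8 + 14.6 + 9.8 + 13.1 + 1.7) / 7 = 74.4000 / 7 = 10.6286
UCL = X̄̄ + A₂·R̄ = 231.1143 + 1.023 × 10.6286 = 241.9873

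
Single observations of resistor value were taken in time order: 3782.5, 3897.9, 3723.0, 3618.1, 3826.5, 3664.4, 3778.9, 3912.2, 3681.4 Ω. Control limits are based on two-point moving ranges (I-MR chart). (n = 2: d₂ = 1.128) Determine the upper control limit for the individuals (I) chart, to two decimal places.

4178.65

X̄ = (3782.5 + 3897.9 + 3723.0 + 3618.1 + 3826.5 + 3664.4 + 3778.9 + 3912.2 + 3681.4) / 9 = 3764.9889
Moving ranges: 115.4, 174.9, 104.9, 208.4, 162.1, 114.5, 133.3, 230.8; M̄R̄ = 1244.3000 / 8 = 155.5375
UCL = X̄ + 3·M̄R̄/d₂ = 3764.9889 + 3 × 155.5375 / 1.128 = 4178.6525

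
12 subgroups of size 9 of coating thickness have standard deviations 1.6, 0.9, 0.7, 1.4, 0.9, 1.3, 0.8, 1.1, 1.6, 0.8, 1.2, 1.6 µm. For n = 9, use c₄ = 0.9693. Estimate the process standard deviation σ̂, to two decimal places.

1.20

s̄ = (1.6 + 0.9 + 0.7 + 1.4 + 0.9 + 1.3 + 0.8 + 1.1 + 1.6 + 0.8 + 1.2 + 1.6) / 12 = 1.1583
σ̂ = s̄ / c₄ = 1.1583 / 0.9693 = 1.1950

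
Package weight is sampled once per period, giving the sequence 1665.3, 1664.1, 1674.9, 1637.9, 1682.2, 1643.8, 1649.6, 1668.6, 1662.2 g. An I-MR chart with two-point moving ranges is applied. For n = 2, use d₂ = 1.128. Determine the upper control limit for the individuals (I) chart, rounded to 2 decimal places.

X̄ = (1665.3 + 1664.1 + 1674.9 + 1637.9 + 1682.2 + 1643.8 + 1649.6 + 1668.6 + 1662.2) / 9 = 1660.9556
Moving ranges: 1.2, 10.8, 37.0, 44.3, 38.4, 5.8, 19.0, 6.4; M̄R̄ = 162.9000 / 8 = 20.3625
UCL = X̄ + 3·M̄R̄/d₂ = 1660.9556 + 3 × 20.3625 / 1.128 = 1715.1111

1715.11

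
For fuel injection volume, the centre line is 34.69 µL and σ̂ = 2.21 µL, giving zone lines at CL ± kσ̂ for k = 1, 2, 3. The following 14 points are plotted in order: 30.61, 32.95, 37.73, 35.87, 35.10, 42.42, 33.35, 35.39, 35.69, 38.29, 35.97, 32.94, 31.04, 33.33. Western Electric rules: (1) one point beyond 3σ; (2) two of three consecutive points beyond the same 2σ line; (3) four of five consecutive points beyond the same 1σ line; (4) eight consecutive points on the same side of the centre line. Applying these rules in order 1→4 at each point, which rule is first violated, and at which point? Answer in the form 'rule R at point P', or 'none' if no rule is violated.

Zone of each point (C = within 1σ̂, B = 1σ̂–2σ̂, A = 2σ̂–3σ̂, * = beyond 3σ̂; sign = side of CL): 1:-B, 2:-C, 3:+B, 4:+C, 5:+C, 6:+*, 7:-C, 8:+C, 9:+C, 10:+B, 11:+C, 12:-C, 13:-B, 14:-C
Rule 1 (one point beyond the 3σ limits) is satisfied at point 6.

rule 1 at point 6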